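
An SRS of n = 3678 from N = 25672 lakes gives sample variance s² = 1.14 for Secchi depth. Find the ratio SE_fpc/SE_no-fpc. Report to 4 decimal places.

0.9256

f = n/N = 3678/25672 = 0.14326893.
SE_no-fpc = √(s²/n) = 0.017605427; SE_fpc = √((1−f)s²/n) = 0.016295542.
Ratio = √(1−f) = 0.92559768.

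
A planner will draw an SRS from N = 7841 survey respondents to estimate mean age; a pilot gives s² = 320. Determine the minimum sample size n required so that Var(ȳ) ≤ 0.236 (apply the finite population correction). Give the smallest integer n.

1157

Without fpc, n₀ = s²/D = 320/0.236 = 1355.9322.
With fpc, (1 − n/N)·s²/n ≤ D requires n ≥ n₀/(1 + n₀/N) = 1355.9322/(1 + 1355.9322/7841) = 1156.0229.
Rounding up, n = 1157.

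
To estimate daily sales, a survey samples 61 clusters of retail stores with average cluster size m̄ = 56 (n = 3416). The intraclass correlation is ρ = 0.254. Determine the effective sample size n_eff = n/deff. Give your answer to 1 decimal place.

228.2

deff = 1 + (56 − 1)·0.254 = 1 + 13.97 = 14.97.
n_eff = 3416 / 14.97 = 228.2.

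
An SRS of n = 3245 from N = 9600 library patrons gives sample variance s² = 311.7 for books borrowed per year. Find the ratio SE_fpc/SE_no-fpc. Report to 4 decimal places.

f = n/N = 3245/9600 = 0.33802083.
SE_no-fpc = √(s²/n) = 0.30992817; SE_fpc = √((1−f)s²/n) = 0.25216407.
Ratio = √(1−f) = 0.81362102.

0.8136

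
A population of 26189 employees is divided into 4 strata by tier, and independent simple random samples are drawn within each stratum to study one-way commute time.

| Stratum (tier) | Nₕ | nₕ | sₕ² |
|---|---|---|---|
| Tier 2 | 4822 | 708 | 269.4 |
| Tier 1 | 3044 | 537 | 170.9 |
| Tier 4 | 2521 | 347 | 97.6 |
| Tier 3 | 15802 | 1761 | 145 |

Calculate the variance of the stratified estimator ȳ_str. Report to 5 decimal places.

Var(ȳ_str) = Σₕ Wₕ²(1 − fₕ)sₕ²/nₕ with Wₕ = Nₕ/N, N = 26189.
Tier 2: Wₕ = 0.18412311; term = 0.18412311²·(1 − 0.14682704)·269.4/708 = 0.011005708.
Tier 1: Wₕ = 0.11623201; term = 0.11623201²·(1 − 0.17641261)·170.9/537 = 0.0035410245.
Tier 4: Wₕ = 0.09626179; term = 0.09626179²·(1 − 0.13764379)·97.6/347 = 0.0022475786.
Tier 3: Wₕ = 0.60338310; term = 0.60338310²·(1 − 0.11144159)·145/1761 = 0.02663673.
Sum = 0.043431041.

0.04343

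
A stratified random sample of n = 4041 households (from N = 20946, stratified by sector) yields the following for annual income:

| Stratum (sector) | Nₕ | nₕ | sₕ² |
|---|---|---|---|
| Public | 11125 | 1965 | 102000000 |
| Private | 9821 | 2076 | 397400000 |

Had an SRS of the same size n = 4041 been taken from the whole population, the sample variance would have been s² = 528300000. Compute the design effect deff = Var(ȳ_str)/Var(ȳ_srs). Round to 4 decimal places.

Var(ȳ_str) = Σ Wₕ²(1−fₕ)sₕ²/nₕ with Wₕ = Nₕ/20946:
  Public: (11125/20946)²·(1−1965/11125)·102000000/1965 = 12056.768
  Private: (9821/20946)²·(1−2076/9821)·397400000/2076 = 33187.57
  → Var(ȳ_str) = 45244.338.
Var(ȳ_srs) = (1 − 4041/20946)·528300000/4041 = 105512.97.
deff = 45244.338 / 105512.97 = 0.4288.

0.4288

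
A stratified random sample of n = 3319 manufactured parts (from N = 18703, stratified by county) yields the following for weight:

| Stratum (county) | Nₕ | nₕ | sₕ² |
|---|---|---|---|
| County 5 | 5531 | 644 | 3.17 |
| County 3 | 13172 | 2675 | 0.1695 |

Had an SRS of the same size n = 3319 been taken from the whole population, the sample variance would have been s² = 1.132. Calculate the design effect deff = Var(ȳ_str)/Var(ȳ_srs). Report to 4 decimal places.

Var(ȳ_str) = Σ Wₕ²(1−fₕ)sₕ²/nₕ with Wₕ = Nₕ/18703:
  County 5: (5531/18703)²·(1−644/5531)·3.17/644 = 3.8036176 × 10^-4
  County 3: (13172/18703)²·(1−2675/13172)·0.1695/2675 = 2.504611 × 10^-5
  → Var(ȳ_str) = 4.0540787 × 10^-4.
Var(ȳ_srs) = (1 − 3319/18703)·1.132/3319 = 2.8054154 × 10^-4.
deff = (4.0540787 × 10^-4) / (2.8054154 × 10^-4) = 1.4451.

1.4451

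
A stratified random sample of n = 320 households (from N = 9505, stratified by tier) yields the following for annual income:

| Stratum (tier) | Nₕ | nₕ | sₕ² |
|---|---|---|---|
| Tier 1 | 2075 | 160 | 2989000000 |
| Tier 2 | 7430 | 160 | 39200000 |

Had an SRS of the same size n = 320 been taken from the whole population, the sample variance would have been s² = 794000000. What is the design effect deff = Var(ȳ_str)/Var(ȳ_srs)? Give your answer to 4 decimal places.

Var(ȳ_str) = Σ Wₕ²(1−fₕ)sₕ²/nₕ with Wₕ = Nₕ/9505:
  Tier 1: (2075/9505)²·(1−160/2075)·2989000000/160 = 821653.23
  Tier 2: (7430/9505)²·(1−160/7430)·39200000/160 = 146482.27
  → Var(ȳ_str) = 968135.5.
Var(ȳ_srs) = (1 − 320/9505)·794000000/320 = 2.397715 × 10^6.
deff = 968135.5 / (2.397715 × 10^6) = 0.4038.

0.4038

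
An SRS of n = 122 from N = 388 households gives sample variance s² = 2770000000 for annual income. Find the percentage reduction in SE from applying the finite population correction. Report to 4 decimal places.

17.2010

f = n/N = 122/388 = 0.31443299.
SE_no-fpc = √(s²/n) = 4764.9678; SE_fpc = √((1−f)s²/n) = 3945.3444.
Ratio = √(1−f) = 0.82798974. Reduction = 100·(1 − 0.82798974) = 17.2010%.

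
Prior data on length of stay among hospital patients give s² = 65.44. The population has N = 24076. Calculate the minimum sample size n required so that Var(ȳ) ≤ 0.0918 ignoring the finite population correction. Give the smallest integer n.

Without fpc, n₀ = s²/D = 65.44/0.0918 = 712.8540.
Rounding up, n = 713.

713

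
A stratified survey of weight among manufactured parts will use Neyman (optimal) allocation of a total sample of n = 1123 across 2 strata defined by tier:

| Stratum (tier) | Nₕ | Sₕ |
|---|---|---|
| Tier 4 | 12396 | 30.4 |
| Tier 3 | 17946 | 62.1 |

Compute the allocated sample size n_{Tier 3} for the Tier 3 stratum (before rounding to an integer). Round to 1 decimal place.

Neyman allocation: nₕ = n·NₕSₕ / Σⱼ NⱼSⱼ.
Σ NⱼSⱼ = 12396·30.4 + 17946·62.1 = 1.491285 × 10^6.
n_{Tier 3} = 1123·17946·62.1 / (1.491285 × 10^6) = 839.2.

839.2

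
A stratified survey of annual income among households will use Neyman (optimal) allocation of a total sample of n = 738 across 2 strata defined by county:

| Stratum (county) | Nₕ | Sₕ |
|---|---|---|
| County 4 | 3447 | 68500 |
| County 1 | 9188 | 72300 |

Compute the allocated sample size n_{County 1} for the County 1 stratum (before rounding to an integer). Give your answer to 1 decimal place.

544.5

Neyman allocation: nₕ = n·NₕSₕ / Σⱼ NⱼSⱼ.
Σ NⱼSⱼ = 3447·68500 + 9188·72300 = 9.004119 × 10^8.
n_{County 1} = 738·9188·72300 / (9.004119 × 10^8) = 544.5.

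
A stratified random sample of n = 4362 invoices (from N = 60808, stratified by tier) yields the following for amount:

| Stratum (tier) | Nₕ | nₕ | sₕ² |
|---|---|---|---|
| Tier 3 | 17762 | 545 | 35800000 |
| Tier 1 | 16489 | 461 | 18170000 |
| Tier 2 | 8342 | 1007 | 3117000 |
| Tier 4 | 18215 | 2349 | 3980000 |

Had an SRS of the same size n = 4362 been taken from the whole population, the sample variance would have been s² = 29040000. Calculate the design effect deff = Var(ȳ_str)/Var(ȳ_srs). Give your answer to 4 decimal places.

Var(ȳ_str) = Σ Wₕ²(1−fₕ)sₕ²/nₕ with Wₕ = Nₕ/60808:
  Tier 3: (17762/60808)²·(1−545/17762)·35800000/545 = 5432.6838
  Tier 1: (16489/60808)²·(1−461/16489)·18170000/461 = 2817.1256
  Tier 2: (8342/60808)²·(1−1007/8342)·3117000/1007 = 51.22196
  Tier 4: (18215/60808)²·(1−2349/18215)·3980000/2349 = 132.4266
  → Var(ȳ_str) = 8433.458.
Var(ȳ_srs) = (1 − 4362/60808)·29040000/4362 = 6179.9278.
deff = 8433.458 / 6179.9278 = 1.3647.

1.3647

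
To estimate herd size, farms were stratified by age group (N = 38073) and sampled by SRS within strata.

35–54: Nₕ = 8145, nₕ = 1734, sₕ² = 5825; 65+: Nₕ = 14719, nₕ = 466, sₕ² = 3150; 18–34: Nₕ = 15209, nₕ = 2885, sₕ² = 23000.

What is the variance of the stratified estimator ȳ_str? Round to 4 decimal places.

Var(ȳ_str) = Σₕ Wₕ²(1 − fₕ)sₕ²/nₕ with Wₕ = Nₕ/N, N = 38073.
35–54: Wₕ = 0.21393113; term = 0.21393113²·(1 − 0.21289134)·5825/1734 = 0.1210123.
65+: Wₕ = 0.38659943; term = 0.38659943²·(1 − 0.03165976)·3150/466 = 0.9783067.
18–34: Wₕ = 0.39946944; term = 0.39946944²·(1 − 0.18969031)·23000/2885 = 1.0308611.
Sum = 2.1301801.

2.1302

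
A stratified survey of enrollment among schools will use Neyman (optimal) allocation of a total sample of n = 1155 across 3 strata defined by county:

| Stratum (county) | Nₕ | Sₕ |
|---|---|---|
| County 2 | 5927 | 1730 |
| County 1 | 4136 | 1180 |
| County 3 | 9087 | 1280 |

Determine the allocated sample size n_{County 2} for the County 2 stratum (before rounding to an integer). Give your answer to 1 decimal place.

Neyman allocation: nₕ = n·NₕSₕ / Σⱼ NⱼSⱼ.
Σ NⱼSⱼ = 5927·1730 + 4136·1180 + 9087·1280 = 2.676555 × 10^7.
n_{County 2} = 1155·5927·1730 / (2.676555 × 10^7) = 442.5.

442.5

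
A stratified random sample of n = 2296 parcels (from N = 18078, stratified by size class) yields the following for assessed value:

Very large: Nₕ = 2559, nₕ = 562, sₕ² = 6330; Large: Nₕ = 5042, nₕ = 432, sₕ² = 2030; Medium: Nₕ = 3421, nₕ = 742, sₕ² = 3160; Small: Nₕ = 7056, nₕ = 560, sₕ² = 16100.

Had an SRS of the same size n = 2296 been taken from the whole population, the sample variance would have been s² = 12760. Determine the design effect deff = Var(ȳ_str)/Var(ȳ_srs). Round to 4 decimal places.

0.9609

Var(ȳ_str) = Σ Wₕ²(1−fₕ)sₕ²/nₕ with Wₕ = Nₕ/18078:
  Very large: (2559/18078)²·(1−562/2559)·6330/562 = 0.17612256
  Large: (5042/18078)²·(1−432/5042)·2030/432 = 0.33420681
  Medium: (3421/18078)²·(1−742/3421)·3160/742 = 0.11942856
  Small: (7056/18078)²·(1−560/7056)·16100/560 = 4.0321964
  → Var(ȳ_str) = 4.6619543.
Var(ȳ_srs) = (1 − 2296/18078)·12760/2296 = 4.851661.
deff = 4.6619543 / 4.851661 = 0.9609.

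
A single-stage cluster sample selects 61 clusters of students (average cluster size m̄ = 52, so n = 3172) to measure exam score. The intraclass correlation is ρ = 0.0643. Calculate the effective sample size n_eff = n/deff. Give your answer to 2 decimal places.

741.24

deff = 1 + (52 − 1)·0.0643 = 1 + 3.2793 = 4.2793.
n_eff = 3172 / 4.2793 = 741.24.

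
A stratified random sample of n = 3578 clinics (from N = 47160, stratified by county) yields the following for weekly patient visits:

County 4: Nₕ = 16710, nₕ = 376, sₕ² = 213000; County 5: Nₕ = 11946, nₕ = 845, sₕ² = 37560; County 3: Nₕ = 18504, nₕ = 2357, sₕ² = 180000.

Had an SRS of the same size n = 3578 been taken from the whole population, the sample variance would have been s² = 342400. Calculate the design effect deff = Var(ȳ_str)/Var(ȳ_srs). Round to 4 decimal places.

0.9321

Var(ȳ_str) = Σ Wₕ²(1−fₕ)sₕ²/nₕ with Wₕ = Nₕ/47160:
  County 4: (16710/47160)²·(1−376/16710)·213000/376 = 69.520545
  County 5: (11946/47160)²·(1−845/11946)·37560/845 = 2.6503663
  County 3: (18504/47160)²·(1−2357/18504)·180000/2357 = 10.25942
  → Var(ȳ_str) = 82.430331.
Var(ȳ_srs) = (1 − 3578/47160)·342400/3578 = 88.435529.
deff = 82.430331 / 88.435529 = 0.9321.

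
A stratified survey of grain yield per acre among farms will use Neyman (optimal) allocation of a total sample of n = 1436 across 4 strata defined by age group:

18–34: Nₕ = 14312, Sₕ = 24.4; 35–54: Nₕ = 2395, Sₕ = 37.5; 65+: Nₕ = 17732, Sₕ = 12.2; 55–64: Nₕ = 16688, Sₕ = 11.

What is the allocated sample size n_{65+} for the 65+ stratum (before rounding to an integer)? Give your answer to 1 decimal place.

Neyman allocation: nₕ = n·NₕSₕ / Σⱼ NⱼSⱼ.
Σ NⱼSⱼ = 14312·24.4 + 2395·37.5 + 17732·12.2 + 16688·11 = 838923.7.
n_{65+} = 1436·17732·12.2 / 838923.7 = 370.3.

370.3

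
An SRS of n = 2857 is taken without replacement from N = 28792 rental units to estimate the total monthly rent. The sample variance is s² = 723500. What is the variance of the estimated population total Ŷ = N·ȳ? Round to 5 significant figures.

1.8910 × 10^11

Var(Ŷ) = N²·Var(ȳ) = N²·(1 − n/N)·s²/n.
f = 2857/28792 = 0.09922895; Var(ȳ) = 0.90077105·723500/2857 = 228.10915.
Var(Ŷ) = 28792² · 228.10915 = 1.8909776 × 10^11.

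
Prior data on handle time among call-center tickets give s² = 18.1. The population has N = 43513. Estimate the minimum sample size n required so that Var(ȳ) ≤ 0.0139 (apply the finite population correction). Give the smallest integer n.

Without fpc, n₀ = s²/D = 18.1/0.0139 = 1302.1583.
With fpc, (1 − n/N)·s²/n ≤ D requires n ≥ n₀/(1 + n₀/N) = 1302.1583/(1 + 1302.1583/43513) = 1264.3225.
Rounding up, n = 1265.

1265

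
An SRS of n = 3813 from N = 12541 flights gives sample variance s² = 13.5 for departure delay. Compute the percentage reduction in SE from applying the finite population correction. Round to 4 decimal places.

f = n/N = 3813/12541 = 0.30404274.
SE_no-fpc = √(s²/n) = 0.059502263; SE_fpc = √((1−f)s²/n) = 0.049639199.
Ratio = √(1−f) = 0.83424053. Reduction = 100·(1 − 0.83424053) = 16.5759%.

16.5759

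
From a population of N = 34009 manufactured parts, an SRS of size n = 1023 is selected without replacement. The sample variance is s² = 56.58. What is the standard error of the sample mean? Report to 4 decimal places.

Under SRS without replacement, Var(ȳ) = (1 − f)·s²/n with f = n/N = 1023/34009 = 0.03008027.
Var(ȳ) = (1 − 0.03008027)·56.58/1023 = 0.96991973·0.055307918 = 0.053644241.
SE(ȳ) = √(0.053644241) = 0.2316.

0.2316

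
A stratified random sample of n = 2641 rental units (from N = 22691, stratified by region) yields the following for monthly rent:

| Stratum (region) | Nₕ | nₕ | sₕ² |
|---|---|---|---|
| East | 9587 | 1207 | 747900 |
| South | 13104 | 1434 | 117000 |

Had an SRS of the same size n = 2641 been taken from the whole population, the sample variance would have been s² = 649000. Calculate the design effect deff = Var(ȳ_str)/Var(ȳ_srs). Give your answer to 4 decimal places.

Var(ȳ_str) = Σ Wₕ²(1−fₕ)sₕ²/nₕ with Wₕ = Nₕ/22691:
  East: (9587/22691)²·(1−1207/9587)·747900/1207 = 96.684251
  South: (13104/22691)²·(1−1434/13104)·117000/1434 = 24.232832
  → Var(ȳ_str) = 120.91708.
Var(ȳ_srs) = (1 − 2641/22691)·649000/2641 = 217.1386.
deff = 120.91708 / 217.1386 = 0.5569.

0.5569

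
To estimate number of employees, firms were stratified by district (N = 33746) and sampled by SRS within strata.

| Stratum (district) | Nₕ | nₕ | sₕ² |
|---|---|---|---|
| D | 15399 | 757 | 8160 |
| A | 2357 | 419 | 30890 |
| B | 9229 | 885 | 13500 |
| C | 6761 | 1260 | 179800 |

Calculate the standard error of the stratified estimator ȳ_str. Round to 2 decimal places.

2.85

Var(ȳ_str) = Σₕ Wₕ²(1 − fₕ)sₕ²/nₕ with Wₕ = Nₕ/N, N = 33746.
D: Wₕ = 0.45632075; term = 0.45632075²·(1 − 0.04915904)·8160/757 = 2.1342368.
A: Wₕ = 0.06984532; term = 0.06984532²·(1 − 0.17776835)·30890/419 = 0.29571451.
B: Wₕ = 0.27348426; term = 0.27348426²·(1 − 0.09589338)·13500/885 = 1.0315133.
C: Wₕ = 0.20034967; term = 0.20034967²·(1 − 0.18636296)·179800/1260 = 4.6604421.
Sum = 8.1219067.
SE = √(8.1219067) = 2.85.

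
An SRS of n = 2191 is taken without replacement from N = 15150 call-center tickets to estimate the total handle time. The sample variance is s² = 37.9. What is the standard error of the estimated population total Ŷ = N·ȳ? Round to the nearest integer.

Var(Ŷ) = N²·Var(ȳ) = N²·(1 − n/N)·s²/n.
f = 2191/15150 = 0.14462046; Var(ȳ) = 0.85537954·37.9/2191 = 0.014796387.
Var(Ŷ) = 15150² · 0.014796387 = 3.3961037 × 10^6.
SE(Ŷ) = √(3.3961037 × 10^6) = 1843.

1843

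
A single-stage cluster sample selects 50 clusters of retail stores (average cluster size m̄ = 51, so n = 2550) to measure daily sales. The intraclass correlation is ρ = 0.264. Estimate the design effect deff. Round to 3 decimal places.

14.200

deff = 1 + (51 − 1)·0.264 = 1 + 13.2 = 14.2.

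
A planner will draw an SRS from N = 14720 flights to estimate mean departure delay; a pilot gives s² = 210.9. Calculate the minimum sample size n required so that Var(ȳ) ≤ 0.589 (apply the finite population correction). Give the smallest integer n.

350

Without fpc, n₀ = s²/D = 210.9/0.589 = 358.0645.
With fpc, (1 − n/N)·s²/n ≤ D requires n ≥ n₀/(1 + n₀/N) = 358.0645/(1 + 358.0645/14720) = 349.5614.
Rounding up, n = 350.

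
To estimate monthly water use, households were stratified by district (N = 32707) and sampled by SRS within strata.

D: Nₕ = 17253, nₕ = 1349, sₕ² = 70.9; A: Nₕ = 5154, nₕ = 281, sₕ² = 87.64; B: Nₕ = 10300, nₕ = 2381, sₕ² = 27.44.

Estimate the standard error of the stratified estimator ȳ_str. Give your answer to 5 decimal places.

Var(ȳ_str) = Σₕ Wₕ²(1 − fₕ)sₕ²/nₕ with Wₕ = Nₕ/N, N = 32707.
D: Wₕ = 0.52750176; term = 0.52750176²·(1 − 0.07818930)·70.9/1349 = 0.013481054.
A: Wₕ = 0.15758095; term = 0.15758095²·(1 − 0.05452076)·87.64/281 = 0.0073224338.
B: Wₕ = 0.31491730; term = 0.31491730²·(1 − 0.23116505)·27.44/2381 = 8.787207 × 10^-4.
Sum = 0.021682209.
SE = √(0.021682209) = 0.14725.

0.14725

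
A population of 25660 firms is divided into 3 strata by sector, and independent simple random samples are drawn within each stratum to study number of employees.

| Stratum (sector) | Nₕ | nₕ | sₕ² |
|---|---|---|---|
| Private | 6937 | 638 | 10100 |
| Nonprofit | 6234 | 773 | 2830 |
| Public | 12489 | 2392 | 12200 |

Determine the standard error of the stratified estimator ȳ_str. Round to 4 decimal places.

1.4889

Var(ȳ_str) = Σₕ Wₕ²(1 − fₕ)sₕ²/nₕ with Wₕ = Nₕ/N, N = 25660.
Private: Wₕ = 0.27034295; term = 0.27034295²·(1 − 0.09197059)·10100/638 = 1.0505838.
Nonprofit: Wₕ = 0.24294622; term = 0.24294622²·(1 − 0.12399743)·2830/773 = 0.18929215.
Public: Wₕ = 0.48671083; term = 0.48671083²·(1 − 0.19152855)·12200/2392 = 0.97679938.
Sum = 2.2166753.
SE = √(2.2166753) = 1.4889.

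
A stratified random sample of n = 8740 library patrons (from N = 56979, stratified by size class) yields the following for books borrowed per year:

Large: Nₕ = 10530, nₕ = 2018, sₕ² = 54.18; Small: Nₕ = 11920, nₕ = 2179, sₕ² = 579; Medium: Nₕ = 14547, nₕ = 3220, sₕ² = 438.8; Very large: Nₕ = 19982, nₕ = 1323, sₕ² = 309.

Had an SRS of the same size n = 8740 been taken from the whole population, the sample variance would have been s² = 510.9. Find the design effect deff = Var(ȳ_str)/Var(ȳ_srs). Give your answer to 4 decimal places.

Var(ȳ_str) = Σ Wₕ²(1−fₕ)sₕ²/nₕ with Wₕ = Nₕ/56979:
  Large: (10530/56979)²·(1−2018/10530)·54.18/2018 = 7.4122179 × 10^-4
  Small: (11920/56979)²·(1−2179/11920)·579/2179 = 0.0095032354
  Medium: (14547/56979)²·(1−3220/14547)·438.8/3220 = 0.0069162302
  Very large: (19982/56979)²·(1−1323/19982)·309/1323 = 0.026822318
  → Var(ȳ_str) = 0.043983005.
Var(ȳ_srs) = (1 − 8740/56979)·510.9/8740 = 0.049488916.
deff = 0.043983005 / 0.049488916 = 0.8887.

0.8887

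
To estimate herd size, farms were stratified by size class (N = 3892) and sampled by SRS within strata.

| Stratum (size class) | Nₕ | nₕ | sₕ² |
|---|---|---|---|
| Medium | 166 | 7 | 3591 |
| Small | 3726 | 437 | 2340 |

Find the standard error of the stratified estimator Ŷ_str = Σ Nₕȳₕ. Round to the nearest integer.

8897

Var(Ŷ_str) = Σₕ Nₕ²(1 − fₕ)sₕ²/nₕ.
Medium: 166²·(1 − 7/166)·3591/7 = 1.3540122 × 10^7.
Small: 3726²·(1 − 437/3726)·2340/437 = 6.5620743 × 10^7.
Sum = 7.9160865 × 10^7.
SE = √(7.9160865 × 10^7) = 8897.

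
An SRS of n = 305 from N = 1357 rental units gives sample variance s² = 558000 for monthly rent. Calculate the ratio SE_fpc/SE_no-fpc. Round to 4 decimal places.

f = n/N = 305/1357 = 0.22476050.
SE_no-fpc = √(s²/n) = 42.772751; SE_fpc = √((1−f)s²/n) = 37.660417.
Ratio = √(1−f) = 0.88047686.

0.8805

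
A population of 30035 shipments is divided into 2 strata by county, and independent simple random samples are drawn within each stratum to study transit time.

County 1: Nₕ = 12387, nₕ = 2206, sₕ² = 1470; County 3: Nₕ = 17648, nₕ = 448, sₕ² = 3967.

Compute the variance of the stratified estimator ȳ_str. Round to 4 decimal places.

3.0727

Var(ȳ_str) = Σₕ Wₕ²(1 − fₕ)sₕ²/nₕ with Wₕ = Nₕ/N, N = 30035.
County 1: Wₕ = 0.41241884; term = 0.41241884²·(1 − 0.17808993)·1470/2206 = 0.093156493.
County 3: Wₕ = 0.58758116; term = 0.58758116²·(1 − 0.02538531)·3967/448 = 2.9795649.
Sum = 3.0727214.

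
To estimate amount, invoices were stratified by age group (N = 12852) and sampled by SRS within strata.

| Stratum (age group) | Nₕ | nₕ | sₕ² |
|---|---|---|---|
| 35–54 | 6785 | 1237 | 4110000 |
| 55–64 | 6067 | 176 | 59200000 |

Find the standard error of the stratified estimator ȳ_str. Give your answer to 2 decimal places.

271.18

Var(ȳ_str) = Σₕ Wₕ²(1 − fₕ)sₕ²/nₕ with Wₕ = Nₕ/N, N = 12852.
35–54: Wₕ = 0.52793340; term = 0.52793340²·(1 − 0.18231393)·4110000/1237 = 757.21114.
55–64: Wₕ = 0.47206660; term = 0.47206660²·(1 − 0.02900940)·59200000/176 = 72783.112.
Sum = 73540.323.
SE = √(73540.323) = 271.18.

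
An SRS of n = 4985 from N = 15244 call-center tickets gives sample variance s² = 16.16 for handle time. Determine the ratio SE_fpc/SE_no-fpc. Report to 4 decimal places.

f = n/N = 4985/15244 = 0.32701391.
SE_no-fpc = √(s²/n) = 0.05693615; SE_fpc = √((1−f)s²/n) = 0.046707986.
Ratio = √(1−f) = 0.82035730.

0.8204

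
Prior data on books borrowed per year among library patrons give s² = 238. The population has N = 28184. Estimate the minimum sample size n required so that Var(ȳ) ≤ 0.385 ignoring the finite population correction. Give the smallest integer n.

Without fpc, n₀ = s²/D = 238/0.385 = 618.1818.
Rounding up, n = 619.

619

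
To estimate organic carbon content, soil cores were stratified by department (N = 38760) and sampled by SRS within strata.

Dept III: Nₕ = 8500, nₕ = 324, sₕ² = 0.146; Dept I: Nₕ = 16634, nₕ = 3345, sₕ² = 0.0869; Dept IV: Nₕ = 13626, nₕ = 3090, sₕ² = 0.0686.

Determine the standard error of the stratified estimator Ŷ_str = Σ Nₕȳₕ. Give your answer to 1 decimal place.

200.6

Var(Ŷ_str) = Σₕ Nₕ²(1 − fₕ)sₕ²/nₕ.
Dept III: 8500²·(1 − 324/8500)·0.146/324 = 31316.099.
Dept I: 16634²·(1 − 3345/16634)·0.0869/3345 = 5742.654.
Dept IV: 13626²·(1 − 3090/13626)·0.0686/3090 = 3187.2034.
Sum = 40245.956.
SE = √(40245.956) = 200.6.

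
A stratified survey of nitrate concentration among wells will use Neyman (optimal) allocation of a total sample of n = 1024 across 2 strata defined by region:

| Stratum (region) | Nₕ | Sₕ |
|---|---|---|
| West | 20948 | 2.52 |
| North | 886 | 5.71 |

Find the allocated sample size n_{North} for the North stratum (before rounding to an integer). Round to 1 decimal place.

89.6

Neyman allocation: nₕ = n·NₕSₕ / Σⱼ NⱼSⱼ.
Σ NⱼSⱼ = 20948·2.52 + 886·5.71 = 57848.02.
n_{North} = 1024·886·5.71 / 57848.02 = 89.6.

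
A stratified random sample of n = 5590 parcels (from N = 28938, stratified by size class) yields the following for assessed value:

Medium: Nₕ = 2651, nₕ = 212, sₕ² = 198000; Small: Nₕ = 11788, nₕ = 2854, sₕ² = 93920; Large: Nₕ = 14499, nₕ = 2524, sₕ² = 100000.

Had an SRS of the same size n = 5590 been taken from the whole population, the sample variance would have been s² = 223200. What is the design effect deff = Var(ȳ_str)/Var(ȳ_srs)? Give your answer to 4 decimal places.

Var(ȳ_str) = Σ Wₕ²(1−fₕ)sₕ²/nₕ with Wₕ = Nₕ/28938:
  Medium: (2651/28938)²·(1−212/2651)·198000/212 = 7.2113045
  Small: (11788/28938)²·(1−2854/11788)·93920/2854 = 4.1385973
  Large: (14499/28938)²·(1−2524/14499)·100000/2524 = 8.2146147
  → Var(ȳ_str) = 19.564517.
Var(ȳ_srs) = (1 − 5590/28938)·223200/5590 = 32.215402.
deff = 19.564517 / 32.215402 = 0.6073.

0.6073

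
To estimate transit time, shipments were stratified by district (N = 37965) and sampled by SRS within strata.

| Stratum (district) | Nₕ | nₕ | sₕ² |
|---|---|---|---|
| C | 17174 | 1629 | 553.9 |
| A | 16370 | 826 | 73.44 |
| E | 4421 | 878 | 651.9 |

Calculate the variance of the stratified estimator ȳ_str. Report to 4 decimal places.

Var(ȳ_str) = Σₕ Wₕ²(1 − fₕ)sₕ²/nₕ with Wₕ = Nₕ/N, N = 37965.
C: Wₕ = 0.45236402; term = 0.45236402²·(1 − 0.09485268)·553.9/1629 = 0.062980435.
A: Wₕ = 0.43118662; term = 0.43118662²·(1 − 0.05045816)·73.44/826 = 0.0156963.
E: Wₕ = 0.11644936; term = 0.11644936²·(1 − 0.19859760)·651.9/878 = 0.0080688441.
Sum = 0.086745579.

0.0867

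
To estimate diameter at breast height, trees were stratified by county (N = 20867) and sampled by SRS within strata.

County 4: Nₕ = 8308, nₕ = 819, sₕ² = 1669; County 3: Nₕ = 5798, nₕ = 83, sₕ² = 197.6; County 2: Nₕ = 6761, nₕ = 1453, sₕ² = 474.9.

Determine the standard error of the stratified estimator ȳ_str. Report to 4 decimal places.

0.7066

Var(ȳ_str) = Σₕ Wₕ²(1 − fₕ)sₕ²/nₕ with Wₕ = Nₕ/N, N = 20867.
County 4: Wₕ = 0.39814060; term = 0.39814060²·(1 − 0.09857968)·1669/819 = 0.2911875.
County 3: Wₕ = 0.27785499; term = 0.27785499²·(1 − 0.01431528)·197.6/83 = 0.18116874.
County 2: Wₕ = 0.32400441; term = 0.32400441²·(1 − 0.21490904)·474.9/1453 = 0.026937567.
Sum = 0.49929381.
SE = √(0.49929381) = 0.7066.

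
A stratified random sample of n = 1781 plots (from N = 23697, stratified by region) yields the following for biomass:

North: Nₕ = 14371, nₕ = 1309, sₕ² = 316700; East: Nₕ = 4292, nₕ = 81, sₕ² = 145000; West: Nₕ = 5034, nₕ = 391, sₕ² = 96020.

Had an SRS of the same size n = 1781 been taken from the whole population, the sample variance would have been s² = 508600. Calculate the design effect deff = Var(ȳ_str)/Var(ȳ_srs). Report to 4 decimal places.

Var(ȳ_str) = Σ Wₕ²(1−fₕ)sₕ²/nₕ with Wₕ = Nₕ/23697:
  North: (14371/23697)²·(1−1309/14371)·316700/1309 = 80.875755
  East: (4292/23697)²·(1−81/4292)·145000/81 = 57.615748
  West: (5034/23697)²·(1−391/5034)·96020/391 = 10.221393
  → Var(ȳ_str) = 148.7129.
Var(ȳ_srs) = (1 − 1781/23697)·508600/1781 = 264.10727.
deff = 148.7129 / 264.10727 = 0.5631.

0.5631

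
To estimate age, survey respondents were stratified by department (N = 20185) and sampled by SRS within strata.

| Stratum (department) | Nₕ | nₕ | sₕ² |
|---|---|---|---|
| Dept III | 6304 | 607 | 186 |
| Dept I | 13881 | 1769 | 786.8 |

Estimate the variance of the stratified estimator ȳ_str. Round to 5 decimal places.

0.21054

Var(ȳ_str) = Σₕ Wₕ²(1 − fₕ)sₕ²/nₕ with Wₕ = Nₕ/N, N = 20185.
Dept III: Wₕ = 0.31231112; term = 0.31231112²·(1 − 0.09628807)·186/607 = 0.027010285.
Dept I: Wₕ = 0.68768888; term = 0.68768888²·(1 − 0.12744039)·786.8/1769 = 0.18353362.
Sum = 0.21054391.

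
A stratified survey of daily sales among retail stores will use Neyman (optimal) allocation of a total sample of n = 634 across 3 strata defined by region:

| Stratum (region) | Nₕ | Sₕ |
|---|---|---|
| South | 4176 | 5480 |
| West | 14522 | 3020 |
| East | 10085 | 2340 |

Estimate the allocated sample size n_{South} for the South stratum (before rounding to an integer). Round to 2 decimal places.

Neyman allocation: nₕ = n·NₕSₕ / Σⱼ NⱼSⱼ.
Σ NⱼSⱼ = 4176·5480 + 14522·3020 + 10085·2340 = 9.033982 × 10^7.
n_{South} = 634·4176·5480 / (9.033982 × 10^7) = 160.60.

160.60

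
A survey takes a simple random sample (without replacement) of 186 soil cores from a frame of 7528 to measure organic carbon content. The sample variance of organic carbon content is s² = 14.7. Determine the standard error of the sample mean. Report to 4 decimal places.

Under SRS without replacement, Var(ȳ) = (1 − f)·s²/n with f = n/N = 186/7528 = 0.02470776.
Var(ȳ) = (1 − 0.02470776)·14.7/186 = 0.97529224·0.079032258 = 0.077079548.
SE(ȳ) = √(0.077079548) = 0.2776.

0.2776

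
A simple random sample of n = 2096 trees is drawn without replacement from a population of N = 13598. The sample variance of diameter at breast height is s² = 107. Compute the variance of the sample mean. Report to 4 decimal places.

0.0432

Under SRS without replacement, Var(ȳ) = (1 − f)·s²/n with f = n/N = 2096/13598 = 0.15414031.
Var(ȳ) = (1 − 0.15414031)·107/2096 = 0.84585969·0.051049618 = 0.043180814.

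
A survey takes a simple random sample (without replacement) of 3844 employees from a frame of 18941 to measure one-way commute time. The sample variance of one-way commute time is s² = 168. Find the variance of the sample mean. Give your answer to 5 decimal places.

0.03483

Under SRS without replacement, Var(ȳ) = (1 − f)·s²/n with f = n/N = 3844/18941 = 0.20294599.
Var(ȳ) = (1 − 0.20294599)·168/3844 = 0.79705401·0.043704475 = 0.034834827.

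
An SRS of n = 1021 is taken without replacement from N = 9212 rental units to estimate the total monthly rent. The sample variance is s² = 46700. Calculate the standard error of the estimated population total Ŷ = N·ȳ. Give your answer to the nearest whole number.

58748

Var(Ŷ) = N²·Var(ȳ) = N²·(1 − n/N)·s²/n.
f = 1021/9212 = 0.11083370; Var(ȳ) = 0.88916630·46700/1021 = 40.669997.
Var(Ŷ) = 9212² · 40.669997 = 3.4512943 × 10^9.
SE(Ŷ) = √(3.4512943 × 10^9) = 58748.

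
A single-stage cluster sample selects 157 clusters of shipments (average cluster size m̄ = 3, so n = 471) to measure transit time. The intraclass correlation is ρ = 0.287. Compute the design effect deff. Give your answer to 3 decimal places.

1.574

deff = 1 + (3 − 1)·0.287 = 1 + 0.574 = 1.574.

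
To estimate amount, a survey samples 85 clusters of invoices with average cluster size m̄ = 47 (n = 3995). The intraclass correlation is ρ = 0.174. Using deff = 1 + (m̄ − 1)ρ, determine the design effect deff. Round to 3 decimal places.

9.004

deff = 1 + (47 − 1)·0.174 = 1 + 8.004 = 9.004.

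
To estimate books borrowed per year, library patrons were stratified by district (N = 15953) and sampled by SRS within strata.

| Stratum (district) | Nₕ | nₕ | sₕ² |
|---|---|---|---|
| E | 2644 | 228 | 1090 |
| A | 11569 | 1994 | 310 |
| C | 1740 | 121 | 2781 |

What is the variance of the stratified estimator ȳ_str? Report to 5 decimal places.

0.44207

Var(ȳ_str) = Σₕ Wₕ²(1 − fₕ)sₕ²/nₕ with Wₕ = Nₕ/N, N = 15953.
E: Wₕ = 0.16573685; term = 0.16573685²·(1 − 0.08623298)·1090/228 = 0.11999559.
A: Wₕ = 0.72519275; term = 0.72519275²·(1 − 0.17235716)·310/1994 = 0.067668479.
C: Wₕ = 0.10907039; term = 0.10907039²·(1 − 0.06954023)·2781/121 = 0.25440579.
Sum = 0.44206986.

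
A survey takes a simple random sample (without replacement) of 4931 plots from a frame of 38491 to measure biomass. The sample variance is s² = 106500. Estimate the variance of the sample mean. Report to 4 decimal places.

Under SRS without replacement, Var(ȳ) = (1 − f)·s²/n with f = n/N = 4931/38491 = 0.12810787.
Var(ȳ) = (1 − 0.12810787)·106500/4931 = 0.87189213·21.598053 = 18.831173.

18.8312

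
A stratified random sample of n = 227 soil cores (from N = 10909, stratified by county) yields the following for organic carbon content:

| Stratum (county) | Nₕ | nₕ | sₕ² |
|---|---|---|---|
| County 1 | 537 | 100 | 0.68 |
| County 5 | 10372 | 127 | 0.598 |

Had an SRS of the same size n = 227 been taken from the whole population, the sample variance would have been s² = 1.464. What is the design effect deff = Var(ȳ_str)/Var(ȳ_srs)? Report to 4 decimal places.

Var(ȳ_str) = Σ Wₕ²(1−fₕ)sₕ²/nₕ with Wₕ = Nₕ/10909:
  County 1: (537/10909)²·(1−100/537)·0.68/100 = 1.3408949 × 10^-5
  County 5: (10372/10909)²·(1−127/10372)·0.598/127 = 0.0042043809
  → Var(ȳ_str) = 0.0042177898.
Var(ȳ_srs) = (1 − 227/10909)·1.464/227 = 0.0063151381.
deff = 0.0042177898 / 0.0063151381 = 0.6679.

0.6679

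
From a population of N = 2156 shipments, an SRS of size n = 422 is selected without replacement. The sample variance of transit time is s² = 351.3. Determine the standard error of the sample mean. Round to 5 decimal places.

Under SRS without replacement, Var(ȳ) = (1 − f)·s²/n with f = n/N = 422/2156 = 0.19573284.
Var(ȳ) = (1 − 0.19573284)·351.3/422 = 0.80426716·0.83246445 = 0.66952382.
SE(ȳ) = √(0.66952382) = 0.81824.

0.81824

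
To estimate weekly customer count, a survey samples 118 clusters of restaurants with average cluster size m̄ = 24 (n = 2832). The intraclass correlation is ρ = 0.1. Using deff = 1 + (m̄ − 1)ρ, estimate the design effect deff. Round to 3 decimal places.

deff = 1 + (24 − 1)·0.1 = 1 + 2.3 = 3.3.

3.300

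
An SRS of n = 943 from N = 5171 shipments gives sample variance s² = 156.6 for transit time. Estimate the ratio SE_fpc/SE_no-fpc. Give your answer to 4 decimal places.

f = n/N = 943/5171 = 0.18236318.
SE_no-fpc = √(s²/n) = 0.40751165; SE_fpc = √((1−f)s²/n) = 0.36848537.
Ratio = √(1−f) = 0.90423272.

0.9042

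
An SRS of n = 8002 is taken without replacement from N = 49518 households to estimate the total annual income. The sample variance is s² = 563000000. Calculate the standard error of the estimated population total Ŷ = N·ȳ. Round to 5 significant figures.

1.2027 × 10^7

Var(Ŷ) = N²·Var(ȳ) = N²·(1 − n/N)·s²/n.
f = 8002/49518 = 0.16159780; Var(ȳ) = 0.83840220·563000000/8002 = 58987.808.
Var(Ŷ) = 49518² · 58987.808 = 1.4464001 × 10^14.
SE(Ŷ) = √(1.4464001 × 10^14) = 1.2027 × 10^7.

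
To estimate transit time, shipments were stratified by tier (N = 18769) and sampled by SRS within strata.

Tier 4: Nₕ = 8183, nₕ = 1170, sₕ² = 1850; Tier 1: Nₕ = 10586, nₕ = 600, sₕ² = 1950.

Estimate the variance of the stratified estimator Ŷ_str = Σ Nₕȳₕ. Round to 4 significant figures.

Var(Ŷ_str) = Σₕ Nₕ²(1 − fₕ)sₕ²/nₕ.
Tier 4: 8183²·(1 − 1170/8183)·1850/1170 = 9.0740727 × 10^7.
Tier 1: 10586²·(1 − 600/10586)·1950/600 = 3.4356334 × 10^8.
Sum = 4.3430407 × 10^8.

4.343 × 10^8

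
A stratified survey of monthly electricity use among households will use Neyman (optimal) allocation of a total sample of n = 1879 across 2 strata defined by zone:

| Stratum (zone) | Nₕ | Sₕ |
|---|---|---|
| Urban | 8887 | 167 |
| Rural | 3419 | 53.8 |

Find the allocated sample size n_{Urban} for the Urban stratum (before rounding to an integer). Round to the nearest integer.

Neyman allocation: nₕ = n·NₕSₕ / Σⱼ NⱼSⱼ.
Σ NⱼSⱼ = 8887·167 + 3419·53.8 = 1.6680712 × 10^6.
n_{Urban} = 1879·8887·167 / (1.6680712 × 10^6) = 1672.

1672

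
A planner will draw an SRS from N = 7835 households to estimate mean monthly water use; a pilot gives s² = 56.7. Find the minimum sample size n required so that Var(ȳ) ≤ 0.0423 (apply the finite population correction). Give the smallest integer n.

1145

Without fpc, n₀ = s²/D = 56.7/0.0423 = 1340.4255.
With fpc, (1 − n/N)·s²/n ≤ D requires n ≥ n₀/(1 + n₀/N) = 1340.4255/(1 + 1340.4255/7835) = 1144.6046.
Rounding up, n = 1145.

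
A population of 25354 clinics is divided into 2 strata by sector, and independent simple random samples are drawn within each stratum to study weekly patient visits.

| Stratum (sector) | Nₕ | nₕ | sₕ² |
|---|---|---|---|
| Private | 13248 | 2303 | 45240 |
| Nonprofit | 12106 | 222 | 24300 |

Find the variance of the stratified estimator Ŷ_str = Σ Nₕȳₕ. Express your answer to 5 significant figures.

Var(Ŷ_str) = Σₕ Nₕ²(1 − fₕ)sₕ²/nₕ.
Private: 13248²·(1 − 2303/13248)·45240/2303 = 2.8483591 × 10^9.
Nonprofit: 12106²·(1 − 222/12106)·24300/222 = 1.5747681 × 10^10.
Sum = 1.859604 × 10^10.

1.8596 × 10^10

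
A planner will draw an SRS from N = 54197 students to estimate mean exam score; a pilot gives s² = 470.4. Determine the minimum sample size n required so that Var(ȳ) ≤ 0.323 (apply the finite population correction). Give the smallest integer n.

1419

Without fpc, n₀ = s²/D = 470.4/0.323 = 1456.3467.
With fpc, (1 − n/N)·s²/n ≤ D requires n ≥ n₀/(1 + n₀/N) = 1456.3467/(1 + 1456.3467/54197) = 1418.2368.
Rounding up, n = 1419.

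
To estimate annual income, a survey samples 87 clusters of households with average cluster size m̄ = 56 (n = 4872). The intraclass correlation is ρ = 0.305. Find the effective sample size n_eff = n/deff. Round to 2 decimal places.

274.09

deff = 1 + (56 − 1)·0.305 = 1 + 16.775 = 17.775.
n_eff = 4872 / 17.775 = 274.09.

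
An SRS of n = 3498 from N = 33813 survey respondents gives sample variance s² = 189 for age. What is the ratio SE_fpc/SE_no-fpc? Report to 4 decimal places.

0.9469

f = n/N = 3498/33813 = 0.10345134.
SE_no-fpc = √(s²/n) = 0.23244542; SE_fpc = √((1−f)s²/n) = 0.22009386.
Ratio = √(1−f) = 0.94686254.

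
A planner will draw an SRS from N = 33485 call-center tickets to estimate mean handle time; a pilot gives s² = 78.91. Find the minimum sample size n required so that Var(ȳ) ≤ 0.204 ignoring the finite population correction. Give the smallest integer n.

387

Without fpc, n₀ = s²/D = 78.91/0.204 = 386.8137.
Rounding up, n = 387.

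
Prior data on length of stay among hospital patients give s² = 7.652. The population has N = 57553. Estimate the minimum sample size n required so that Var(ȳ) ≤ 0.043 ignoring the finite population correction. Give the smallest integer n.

Without fpc, n₀ = s²/D = 7.652/0.043 = 177.9535.
Rounding up, n = 178.

178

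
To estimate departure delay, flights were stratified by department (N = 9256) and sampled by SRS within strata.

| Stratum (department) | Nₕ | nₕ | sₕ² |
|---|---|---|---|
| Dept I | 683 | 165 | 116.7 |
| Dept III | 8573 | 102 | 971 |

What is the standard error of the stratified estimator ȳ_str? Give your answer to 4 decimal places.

Var(ȳ_str) = Σₕ Wₕ²(1 − fₕ)sₕ²/nₕ with Wₕ = Nₕ/N, N = 9256.
Dept I: Wₕ = 0.07378997; term = 0.07378997²·(1 − 0.24158126)·116.7/165 = 0.0029207251.
Dept III: Wₕ = 0.92621003; term = 0.92621003²·(1 − 0.01189782)·971/102 = 8.0693745.
Sum = 8.0722952.
SE = √(8.0722952) = 2.8412.

2.8412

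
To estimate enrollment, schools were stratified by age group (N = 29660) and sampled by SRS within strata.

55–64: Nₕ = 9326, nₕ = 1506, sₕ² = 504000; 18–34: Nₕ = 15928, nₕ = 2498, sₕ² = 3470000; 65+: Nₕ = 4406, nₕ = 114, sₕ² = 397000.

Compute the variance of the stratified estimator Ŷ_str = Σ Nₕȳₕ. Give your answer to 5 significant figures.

3.8741 × 10^11

Var(Ŷ_str) = Σₕ Nₕ²(1 − fₕ)sₕ²/nₕ.
55–64: 9326²·(1 − 1506/9326)·504000/1506 = 2.4406625 × 10^10.
18–34: 15928²·(1 − 2498/15928)·3470000/2498 = 2.9714902 × 10^11.
65+: 4406²·(1 − 114/4406)·397000/114 = 6.5855168 × 10^10.
Sum = 3.8741081 × 10^11.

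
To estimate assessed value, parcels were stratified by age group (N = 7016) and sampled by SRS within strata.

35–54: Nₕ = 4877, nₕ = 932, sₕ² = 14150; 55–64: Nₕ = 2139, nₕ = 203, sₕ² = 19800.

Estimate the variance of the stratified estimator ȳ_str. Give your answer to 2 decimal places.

Var(ȳ_str) = Σₕ Wₕ²(1 − fₕ)sₕ²/nₕ with Wₕ = Nₕ/N, N = 7016.
35–54: Wₕ = 0.69512543; term = 0.69512543²·(1 − 0.19110109)·14150/932 = 5.9341857.
55–64: Wₕ = 0.30487457; term = 0.30487457²·(1 − 0.09490416)·19800/203 = 8.2055204.
Sum = 14.139706.

14.14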